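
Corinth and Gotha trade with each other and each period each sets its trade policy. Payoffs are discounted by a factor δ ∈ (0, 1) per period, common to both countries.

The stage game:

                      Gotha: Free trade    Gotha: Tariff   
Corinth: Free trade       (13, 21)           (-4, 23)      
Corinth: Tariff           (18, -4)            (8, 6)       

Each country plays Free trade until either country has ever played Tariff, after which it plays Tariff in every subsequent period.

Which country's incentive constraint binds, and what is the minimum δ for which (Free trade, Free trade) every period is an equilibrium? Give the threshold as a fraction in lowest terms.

Corinth; δ ≥ 1/2

Corinth: cooperation gives 13 each period; deviation gives 18 once then 8 forever.
  13/(1−δ) ≥ 18 + 8δ/(1−δ) ⇒ δ ≥ 5/10 = 1/2.
Gotha: cooperation gives 21 each period; deviation gives 23 once then 6 forever.
  δ ≥ 2/17.
Both must hold, so the binding constraint is Corinth's: δ ≥ 1/2.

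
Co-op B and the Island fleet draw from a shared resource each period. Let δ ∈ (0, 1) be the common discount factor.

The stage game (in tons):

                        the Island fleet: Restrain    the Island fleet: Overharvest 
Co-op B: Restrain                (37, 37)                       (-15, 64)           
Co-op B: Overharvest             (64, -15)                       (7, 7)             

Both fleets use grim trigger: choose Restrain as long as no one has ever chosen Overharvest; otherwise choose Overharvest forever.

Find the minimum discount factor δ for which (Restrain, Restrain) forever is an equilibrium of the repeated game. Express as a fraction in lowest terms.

Under grim trigger the critical discount factor is (T−C)/(T−P) with T = 64, C = 37, P = 7.
δ* = (64−37)/(64−7) = 27/57 = 9/19.

9/19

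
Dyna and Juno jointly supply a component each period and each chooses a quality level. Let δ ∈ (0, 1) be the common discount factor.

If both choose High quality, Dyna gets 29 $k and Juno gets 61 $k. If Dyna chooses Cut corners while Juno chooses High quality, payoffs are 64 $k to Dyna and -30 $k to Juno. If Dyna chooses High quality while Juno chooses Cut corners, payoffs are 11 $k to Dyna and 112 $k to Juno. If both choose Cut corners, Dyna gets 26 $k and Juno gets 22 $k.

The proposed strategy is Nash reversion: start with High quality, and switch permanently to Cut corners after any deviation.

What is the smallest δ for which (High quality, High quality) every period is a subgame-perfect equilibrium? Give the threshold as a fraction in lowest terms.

Dyna's threshold: (64−29)/(64−26) = 35/38.
Juno's threshold: (112−61)/(112−22) = 17/30.
35/38 > 17/30, so Dyna binds and δ* = 35/38.

35/38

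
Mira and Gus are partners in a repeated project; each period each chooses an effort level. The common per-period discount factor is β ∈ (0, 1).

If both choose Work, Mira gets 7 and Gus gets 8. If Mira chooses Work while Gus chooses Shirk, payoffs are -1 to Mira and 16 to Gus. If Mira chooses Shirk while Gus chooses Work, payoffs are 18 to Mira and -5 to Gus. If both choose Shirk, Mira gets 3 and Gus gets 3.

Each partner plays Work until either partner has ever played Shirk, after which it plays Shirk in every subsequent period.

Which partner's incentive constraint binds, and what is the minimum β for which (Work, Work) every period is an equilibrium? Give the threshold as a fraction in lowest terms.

Mira's threshold: (18−7)/(18−3) = 11/15.
Gus's threshold: (16−8)/(16−3) = 8/13.
11/15 > 8/13, so Mira binds and β* = 11/15.

Mira; β ≥ 11/15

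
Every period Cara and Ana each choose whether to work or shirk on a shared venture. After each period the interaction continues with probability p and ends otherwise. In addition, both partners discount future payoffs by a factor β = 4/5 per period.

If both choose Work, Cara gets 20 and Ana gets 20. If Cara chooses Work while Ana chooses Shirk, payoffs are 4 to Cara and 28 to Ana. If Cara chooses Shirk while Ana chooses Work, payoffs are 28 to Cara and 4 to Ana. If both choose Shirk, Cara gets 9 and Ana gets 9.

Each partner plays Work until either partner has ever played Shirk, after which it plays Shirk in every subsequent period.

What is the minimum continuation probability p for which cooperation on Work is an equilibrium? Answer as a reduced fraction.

Expected continuation weight on next period's payoff is β·p = 4/5·p, which plays the role of the discount factor.
Cooperation requires 4/5·p ≥ (28−20)/(28−9) = 8/19, hence p ≥ 10/19.

10/19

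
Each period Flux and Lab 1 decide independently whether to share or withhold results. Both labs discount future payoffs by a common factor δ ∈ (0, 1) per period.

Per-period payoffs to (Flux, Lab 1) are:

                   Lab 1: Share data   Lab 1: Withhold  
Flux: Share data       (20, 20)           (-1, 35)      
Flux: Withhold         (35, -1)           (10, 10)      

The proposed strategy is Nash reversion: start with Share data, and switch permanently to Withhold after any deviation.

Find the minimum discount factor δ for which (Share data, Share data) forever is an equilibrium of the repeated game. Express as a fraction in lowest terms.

3/5

One-period gain from deviating is 35 − 20 = 15. The loss is 20 − 10 = 10 in every subsequent period, with present value 10·δ/(1−δ).
Deviation is unprofitable when 10·δ/(1−δ) ≥ 15, i.e. δ/(1−δ) ≥ 3/2.
Equivalently δ ≥ 15/(15+10) = 3/5.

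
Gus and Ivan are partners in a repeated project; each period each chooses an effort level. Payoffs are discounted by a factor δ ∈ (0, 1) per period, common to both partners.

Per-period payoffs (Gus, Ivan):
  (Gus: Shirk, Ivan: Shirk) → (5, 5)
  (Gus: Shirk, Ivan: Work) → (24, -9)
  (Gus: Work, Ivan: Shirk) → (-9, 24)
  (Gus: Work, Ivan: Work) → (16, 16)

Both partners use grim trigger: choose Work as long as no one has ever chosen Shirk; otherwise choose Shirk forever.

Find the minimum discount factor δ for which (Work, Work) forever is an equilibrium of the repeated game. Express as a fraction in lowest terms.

Cooperation forever yields 16 each period: 16/(1−δ).
Deviating yields 24 once, then 5 forever: 24 + 5δ/(1−δ).
No profitable deviation requires 16/(1−δ) ≥ 24 + 5δ/(1−δ).
Multiplying by (1−δ): 16 ≥ 24(1−δ) + 5δ = 24 − 19δ.
So 19δ ≥ 8, i.e. δ ≥ 8/19.

8/19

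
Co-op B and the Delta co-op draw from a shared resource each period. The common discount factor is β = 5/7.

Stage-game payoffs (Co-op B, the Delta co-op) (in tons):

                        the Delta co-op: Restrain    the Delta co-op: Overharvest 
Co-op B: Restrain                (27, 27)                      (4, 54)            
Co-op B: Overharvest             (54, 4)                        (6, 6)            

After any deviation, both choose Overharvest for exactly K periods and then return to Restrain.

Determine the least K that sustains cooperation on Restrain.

Need Σ_{k=1}^{K} β^k ≥ (54−27)/(27−6) = 1.2857 at β = 5/7.
At K = 2 the sum is 1.2245 < 1.2857; at K = 3 it is 1.5889 ≥ 1.2857.
So the minimum punishment length is K = 3.

3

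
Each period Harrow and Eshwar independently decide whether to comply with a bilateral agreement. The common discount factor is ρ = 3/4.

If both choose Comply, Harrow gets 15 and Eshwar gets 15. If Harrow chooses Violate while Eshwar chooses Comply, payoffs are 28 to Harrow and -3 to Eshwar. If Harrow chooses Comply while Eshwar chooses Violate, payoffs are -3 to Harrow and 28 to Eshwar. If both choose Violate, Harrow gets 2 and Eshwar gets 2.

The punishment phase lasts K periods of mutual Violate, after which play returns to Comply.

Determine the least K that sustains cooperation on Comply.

IC: ρ(1−ρ^K)/(1−ρ) ≥ (28−15)/(15−2) = 1.
With ρ = 3/4: need 1 − ρ^K ≥ 1·(1−3/4)/(3/4), i.e. ρ^K ≤ 0.6667.
Since (3/4)^1 = 0.7500 and (3/4)^2 = 0.5625, the smallest such K is 2.

2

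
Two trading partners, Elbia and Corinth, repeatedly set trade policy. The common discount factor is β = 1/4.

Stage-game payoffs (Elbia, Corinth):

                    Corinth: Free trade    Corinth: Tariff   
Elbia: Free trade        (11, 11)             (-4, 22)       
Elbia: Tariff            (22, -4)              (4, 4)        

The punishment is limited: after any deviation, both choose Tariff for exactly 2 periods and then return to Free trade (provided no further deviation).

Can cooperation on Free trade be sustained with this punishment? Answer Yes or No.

No

Comparing payoff streams over the 3 periods until play realigns: cooperate → 11(1+β+…+β^2); deviate → 22 + 4(β+…+β^2).
Cooperation is sustained iff (11−4)(β+…+β^2) ≥ 22−11.
β+…+β^2 = 1/4·(1−(1/4)^2)/(1−1/4) = 0.3125, and (22−11)/(11−4) = 1.5714.
0.3125 < 1.5714, so cooperation is not sustainable.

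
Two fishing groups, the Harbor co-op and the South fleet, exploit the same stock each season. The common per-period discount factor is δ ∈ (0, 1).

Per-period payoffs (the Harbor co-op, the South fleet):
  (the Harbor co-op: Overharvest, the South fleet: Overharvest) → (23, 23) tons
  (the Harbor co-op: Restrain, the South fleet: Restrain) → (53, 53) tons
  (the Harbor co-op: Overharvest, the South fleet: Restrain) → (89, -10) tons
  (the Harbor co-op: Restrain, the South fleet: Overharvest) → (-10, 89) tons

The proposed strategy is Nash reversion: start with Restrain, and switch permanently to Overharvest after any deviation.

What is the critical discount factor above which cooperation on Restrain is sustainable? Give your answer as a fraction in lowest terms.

6/11

One-period gain from deviating is 89 − 53 = 36. The loss is 53 − 23 = 30 in every subsequent period, with present value 30·δ/(1−δ).
Deviation is unprofitable when 30·δ/(1−δ) ≥ 36, i.e. δ/(1−δ) ≥ 6/5.
Equivalently δ ≥ 36/(36+30) = 6/11.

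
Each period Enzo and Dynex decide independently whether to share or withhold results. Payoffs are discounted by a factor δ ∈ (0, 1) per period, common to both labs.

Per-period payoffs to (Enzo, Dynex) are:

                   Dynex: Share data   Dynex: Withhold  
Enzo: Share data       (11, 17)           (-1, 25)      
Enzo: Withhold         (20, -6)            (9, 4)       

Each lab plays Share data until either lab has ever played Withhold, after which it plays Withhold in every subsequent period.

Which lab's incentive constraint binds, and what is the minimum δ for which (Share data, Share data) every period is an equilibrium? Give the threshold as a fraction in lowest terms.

For Enzo: deviation gain 20−11 = 9, per-period punishment loss 11−9 = 2. IC gives δ ≥ 9/11.
For Dynex: gain 8, loss 13 per period, so δ ≥ 8/21.
The tighter constraint is Enzo's, so cooperation needs δ ≥ 9/11.

Enzo; δ ≥ 9/11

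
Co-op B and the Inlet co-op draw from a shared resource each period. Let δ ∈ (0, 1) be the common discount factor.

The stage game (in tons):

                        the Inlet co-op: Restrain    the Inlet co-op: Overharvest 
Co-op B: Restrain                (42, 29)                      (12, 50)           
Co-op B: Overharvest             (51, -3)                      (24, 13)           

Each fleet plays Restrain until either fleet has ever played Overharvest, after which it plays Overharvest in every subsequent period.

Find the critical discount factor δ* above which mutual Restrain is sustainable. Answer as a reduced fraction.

21/37

For Co-op B: deviation gain 51−42 = 9, per-period punishment loss 42−24 = 18. IC gives δ ≥ 9/27 = 1/3.
For the Inlet co-op: gain 21, loss 16 per period, so δ ≥ 21/37.
The tighter constraint is the Inlet co-op's, so cooperation needs δ ≥ 21/37.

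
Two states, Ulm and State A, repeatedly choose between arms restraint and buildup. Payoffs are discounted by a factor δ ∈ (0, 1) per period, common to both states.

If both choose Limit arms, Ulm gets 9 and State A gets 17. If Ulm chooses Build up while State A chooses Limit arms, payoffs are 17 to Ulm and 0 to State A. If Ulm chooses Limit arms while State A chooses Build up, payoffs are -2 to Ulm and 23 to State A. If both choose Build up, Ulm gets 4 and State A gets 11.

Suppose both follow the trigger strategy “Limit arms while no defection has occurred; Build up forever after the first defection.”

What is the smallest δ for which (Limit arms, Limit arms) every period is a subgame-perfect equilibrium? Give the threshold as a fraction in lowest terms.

8/13

Ulm's threshold: (17−9)/(17−4) = 8/13.
State A's threshold: (23−17)/(23−11) = 1/2.
8/13 > 1/2, so Ulm binds and δ* = 8/13.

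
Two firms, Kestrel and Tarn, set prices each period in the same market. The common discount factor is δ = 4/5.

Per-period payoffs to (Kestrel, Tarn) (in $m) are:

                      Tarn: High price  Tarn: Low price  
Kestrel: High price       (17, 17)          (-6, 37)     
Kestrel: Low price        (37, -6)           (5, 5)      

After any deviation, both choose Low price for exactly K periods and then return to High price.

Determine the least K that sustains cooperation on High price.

No profitable deviation requires (17−5)(δ+…+δ^K) ≥ 37−17, i.e. δ+…+δ^K ≥ 5/3 ≈ 1.6667.
With δ = 4/5, the partial sums are K=1: 0.8000, K=2: 1.4400, K=3: 1.9520.
K = 3 is the first length at which the sum reaches 1.6667.

3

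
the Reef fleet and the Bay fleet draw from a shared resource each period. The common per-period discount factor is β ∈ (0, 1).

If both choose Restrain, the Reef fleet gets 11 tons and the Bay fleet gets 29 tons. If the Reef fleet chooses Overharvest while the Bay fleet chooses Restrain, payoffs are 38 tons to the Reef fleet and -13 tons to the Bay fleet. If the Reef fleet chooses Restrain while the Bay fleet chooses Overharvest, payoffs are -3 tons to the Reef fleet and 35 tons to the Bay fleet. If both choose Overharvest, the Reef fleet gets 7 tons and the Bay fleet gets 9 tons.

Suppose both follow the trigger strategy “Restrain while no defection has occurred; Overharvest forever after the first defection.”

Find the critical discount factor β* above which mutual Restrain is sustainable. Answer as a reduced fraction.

27/31

the Reef fleet: cooperation gives 11 each period; deviation gives 38 once then 7 forever.
  11/(1−β) ≥ 38 + 7β/(1−β) ⇒ β ≥ 27/31.
the Bay fleet: cooperation gives 29 each period; deviation gives 35 once then 9 forever.
  β ≥ 6/26 = 3/13.
Both must hold, so the binding constraint is the Reef fleet's: β ≥ 27/31.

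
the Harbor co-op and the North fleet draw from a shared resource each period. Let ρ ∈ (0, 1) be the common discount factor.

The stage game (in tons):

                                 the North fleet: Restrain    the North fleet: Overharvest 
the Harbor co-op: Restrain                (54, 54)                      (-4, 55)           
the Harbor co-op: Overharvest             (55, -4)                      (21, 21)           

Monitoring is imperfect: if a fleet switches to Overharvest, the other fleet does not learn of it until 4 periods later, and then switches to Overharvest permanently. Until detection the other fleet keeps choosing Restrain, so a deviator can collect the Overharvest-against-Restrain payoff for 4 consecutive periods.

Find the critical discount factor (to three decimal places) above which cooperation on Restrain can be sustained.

0.414

A deviator earns 55 for 4 periods, then 21 forever; cooperating earns 54 forever. Multiplying the IC by (1−ρ):
54 ≥ 55(1−ρ^4) + 21ρ^4, so 34·ρ^4 ≥ 1 and ρ^4 ≥ 1/34.
ρ ≥ (1/34)^(1/4) ≈ 0.414.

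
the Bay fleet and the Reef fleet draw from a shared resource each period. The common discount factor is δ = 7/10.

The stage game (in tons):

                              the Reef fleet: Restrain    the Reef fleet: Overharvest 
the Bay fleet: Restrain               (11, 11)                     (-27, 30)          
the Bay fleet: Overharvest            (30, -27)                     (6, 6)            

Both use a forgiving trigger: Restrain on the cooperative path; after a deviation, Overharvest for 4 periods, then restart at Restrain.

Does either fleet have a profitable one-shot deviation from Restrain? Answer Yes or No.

IC: δ+…+δ^4 ≥ (30−11)/(11−6) = 19/5.
At δ = 7/10: partial sum = 1.7731 < 3.8000. Cooperation not sustainable.

Yes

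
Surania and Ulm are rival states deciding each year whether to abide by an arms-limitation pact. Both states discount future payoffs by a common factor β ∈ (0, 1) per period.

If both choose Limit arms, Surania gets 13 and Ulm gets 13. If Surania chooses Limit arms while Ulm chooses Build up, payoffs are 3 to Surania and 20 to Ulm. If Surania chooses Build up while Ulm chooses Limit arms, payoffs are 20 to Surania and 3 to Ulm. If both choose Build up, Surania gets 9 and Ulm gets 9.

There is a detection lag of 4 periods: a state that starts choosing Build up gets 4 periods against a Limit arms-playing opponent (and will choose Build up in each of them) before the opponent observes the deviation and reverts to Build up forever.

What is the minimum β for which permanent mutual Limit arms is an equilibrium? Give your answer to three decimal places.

A deviator earns 20 for 4 periods, then 9 forever; cooperating earns 13 forever. Multiplying the IC by (1−β):
13 ≥ 20(1−β^4) + 9β^4, so 11·β^4 ≥ 7 and β^4 ≥ 7/11.
β ≥ (7/11)^(1/4) ≈ 0.893.

0.893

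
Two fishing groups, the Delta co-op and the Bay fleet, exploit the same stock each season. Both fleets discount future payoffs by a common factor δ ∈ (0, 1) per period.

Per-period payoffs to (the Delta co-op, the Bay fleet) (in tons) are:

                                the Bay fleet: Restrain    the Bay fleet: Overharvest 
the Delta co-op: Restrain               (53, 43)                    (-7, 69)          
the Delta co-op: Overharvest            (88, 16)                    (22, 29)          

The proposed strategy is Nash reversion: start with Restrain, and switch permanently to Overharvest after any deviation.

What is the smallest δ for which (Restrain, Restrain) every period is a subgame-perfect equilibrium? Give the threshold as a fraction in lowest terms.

For the Delta co-op: deviation gain 88−53 = 35, per-period punishment loss 53−22 = 31. IC gives δ ≥ 35/66.
For the Bay fleet: gain 26, loss 14 per period, so δ ≥ 26/40 = 13/20.
The tighter constraint is the Bay fleet's, so cooperation needs δ ≥ 13/20.

13/20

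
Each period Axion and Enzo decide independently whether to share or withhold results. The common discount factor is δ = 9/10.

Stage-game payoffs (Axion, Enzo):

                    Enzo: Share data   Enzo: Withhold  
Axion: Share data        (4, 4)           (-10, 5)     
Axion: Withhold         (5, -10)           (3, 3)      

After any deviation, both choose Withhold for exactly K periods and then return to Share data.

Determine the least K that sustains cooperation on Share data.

2

IC: δ(1−δ^K)/(1−δ) ≥ (5−4)/(4−3) = 1.
With δ = 9/10: need 1 − δ^K ≥ 1·(1−9/10)/(9/10), i.e. δ^K ≤ 0.8889.
Since (9/10)^1 = 0.9000 and (9/10)^2 = 0.8100, the smallest such K is 2.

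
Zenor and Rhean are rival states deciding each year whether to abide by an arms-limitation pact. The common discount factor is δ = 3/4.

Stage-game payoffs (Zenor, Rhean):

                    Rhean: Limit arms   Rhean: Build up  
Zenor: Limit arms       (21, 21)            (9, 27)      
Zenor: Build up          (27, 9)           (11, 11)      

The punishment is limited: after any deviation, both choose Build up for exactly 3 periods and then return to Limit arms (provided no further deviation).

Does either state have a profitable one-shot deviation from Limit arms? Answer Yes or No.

No

IC: δ+…+δ^3 ≥ (27−21)/(21−11) = 3/5.
At δ = 3/4: partial sum = 1.7344 ≥ 0.6000. Cooperation sustainable.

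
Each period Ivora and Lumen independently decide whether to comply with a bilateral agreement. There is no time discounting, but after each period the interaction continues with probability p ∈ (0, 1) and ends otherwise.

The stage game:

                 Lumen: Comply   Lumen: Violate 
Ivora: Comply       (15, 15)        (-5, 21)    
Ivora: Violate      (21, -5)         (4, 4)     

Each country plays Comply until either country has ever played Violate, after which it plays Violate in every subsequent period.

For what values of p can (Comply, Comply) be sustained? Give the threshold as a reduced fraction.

With no time discounting, the continuation probability p plays the role of the discount factor.
Grim-trigger IC: 15/(1−p) ≥ 21 + 4p/(1−p) ⇒ p ≥ (21−15)/(21−4) = 6/17.

6/17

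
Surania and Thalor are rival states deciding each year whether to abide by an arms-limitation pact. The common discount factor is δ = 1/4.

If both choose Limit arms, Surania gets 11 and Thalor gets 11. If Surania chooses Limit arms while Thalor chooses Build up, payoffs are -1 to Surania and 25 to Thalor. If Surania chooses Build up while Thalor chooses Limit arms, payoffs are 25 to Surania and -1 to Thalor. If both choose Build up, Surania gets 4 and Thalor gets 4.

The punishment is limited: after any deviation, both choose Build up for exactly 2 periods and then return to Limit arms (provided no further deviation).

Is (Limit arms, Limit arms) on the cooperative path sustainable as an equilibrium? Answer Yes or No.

No

IC: δ+…+δ^2 ≥ (25−11)/(11−4) = 2.
At δ = 1/4: partial sum = 0.3125 < 2.0000. Cooperation not sustainable.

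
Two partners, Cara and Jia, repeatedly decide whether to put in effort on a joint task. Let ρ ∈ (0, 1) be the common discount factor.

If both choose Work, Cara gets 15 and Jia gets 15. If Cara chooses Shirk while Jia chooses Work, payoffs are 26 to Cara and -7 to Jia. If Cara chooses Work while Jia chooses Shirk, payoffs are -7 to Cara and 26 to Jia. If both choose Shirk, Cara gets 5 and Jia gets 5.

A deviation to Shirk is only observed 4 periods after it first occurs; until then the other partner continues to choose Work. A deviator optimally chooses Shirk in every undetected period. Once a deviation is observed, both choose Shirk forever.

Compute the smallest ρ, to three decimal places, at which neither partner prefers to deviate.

Deviating for the 4 undetected periods gains 26−15 = 11 per period over cooperation, then loses 15−5 = 10 per period forever once punishment starts.
Gain: 11(1 + ρ + … + ρ^3); loss: 10·ρ^4/(1−ρ).
No profitable deviation ⇔ 11(1−ρ^4) ≤ 10·ρ^4, i.e. ρ^4 ≥ 11/(11+10) = 11/21.
Hence ρ ≥ (11/21)^(1/4) ≈ 0.851.

0.851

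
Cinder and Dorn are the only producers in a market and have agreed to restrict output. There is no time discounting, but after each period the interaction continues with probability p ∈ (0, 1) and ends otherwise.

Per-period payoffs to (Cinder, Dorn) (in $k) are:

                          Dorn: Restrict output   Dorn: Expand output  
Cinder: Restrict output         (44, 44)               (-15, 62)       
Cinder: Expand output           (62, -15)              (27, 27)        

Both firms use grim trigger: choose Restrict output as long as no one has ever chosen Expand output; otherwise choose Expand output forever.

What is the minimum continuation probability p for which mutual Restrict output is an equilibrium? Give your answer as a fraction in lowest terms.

With no time discounting, the continuation probability p plays the role of the discount factor.
Grim-trigger IC: 44/(1−p) ≥ 62 + 27p/(1−p) ⇒ p ≥ (62−44)/(62−27) = 18/35.

18/35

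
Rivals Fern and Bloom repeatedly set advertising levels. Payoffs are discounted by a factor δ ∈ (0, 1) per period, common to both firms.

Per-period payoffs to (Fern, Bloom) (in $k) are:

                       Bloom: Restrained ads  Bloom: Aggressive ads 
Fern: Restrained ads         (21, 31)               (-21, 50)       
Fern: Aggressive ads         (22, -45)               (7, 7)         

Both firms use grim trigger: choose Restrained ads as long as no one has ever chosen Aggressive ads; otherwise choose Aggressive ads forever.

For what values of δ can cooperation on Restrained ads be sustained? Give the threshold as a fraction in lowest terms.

Fern: cooperation gives 21 each period; deviation gives 22 once then 7 forever.
  21/(1−δ) ≥ 22 + 7δ/(1−δ) ⇒ δ ≥ 1/15.
Bloom: cooperation gives 31 each period; deviation gives 50 once then 7 forever.
  δ ≥ 19/43.
Both must hold, so the binding constraint is Bloom's: δ ≥ 19/43.

19/43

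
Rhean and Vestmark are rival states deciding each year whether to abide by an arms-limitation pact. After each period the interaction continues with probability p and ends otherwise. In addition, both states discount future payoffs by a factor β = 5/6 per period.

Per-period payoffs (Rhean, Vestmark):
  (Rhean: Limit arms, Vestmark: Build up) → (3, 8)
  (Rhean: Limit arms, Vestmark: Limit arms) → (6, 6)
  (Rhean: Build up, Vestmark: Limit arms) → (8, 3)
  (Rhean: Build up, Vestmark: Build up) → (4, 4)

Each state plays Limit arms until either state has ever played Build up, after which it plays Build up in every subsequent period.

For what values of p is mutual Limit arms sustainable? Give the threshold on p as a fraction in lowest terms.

With continuation probability p and discount β, the effective per-period discount factor is βp.
Grim-trigger IC: βp ≥ (8−6)/(8−4) = 1/2.
So p ≥ (1/2)/(5/6) = 3/5.

3/5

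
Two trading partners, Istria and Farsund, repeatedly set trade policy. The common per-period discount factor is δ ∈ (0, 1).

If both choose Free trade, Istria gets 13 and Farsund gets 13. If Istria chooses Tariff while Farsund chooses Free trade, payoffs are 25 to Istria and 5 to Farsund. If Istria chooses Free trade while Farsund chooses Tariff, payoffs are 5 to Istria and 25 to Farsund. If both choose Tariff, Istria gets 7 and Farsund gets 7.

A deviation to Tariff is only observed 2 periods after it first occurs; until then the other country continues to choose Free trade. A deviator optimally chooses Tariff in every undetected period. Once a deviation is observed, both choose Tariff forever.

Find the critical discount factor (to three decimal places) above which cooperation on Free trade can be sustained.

The best deviation is to choose Tariff for all 2 undetected periods, earning 25 each, then 7 forever once detected.
Deviation value: 25(1−δ^2)/(1−δ) + 7δ^2/(1−δ); cooperation value: 13/(1−δ).
IC: 13 ≥ 25(1−δ^2) + 7δ^2 = 25 − 18δ^2.
So δ^2 ≥ 12/18 = 2/3, giving δ ≥ (2/3)^(1/2) ≈ 0.816.

0.816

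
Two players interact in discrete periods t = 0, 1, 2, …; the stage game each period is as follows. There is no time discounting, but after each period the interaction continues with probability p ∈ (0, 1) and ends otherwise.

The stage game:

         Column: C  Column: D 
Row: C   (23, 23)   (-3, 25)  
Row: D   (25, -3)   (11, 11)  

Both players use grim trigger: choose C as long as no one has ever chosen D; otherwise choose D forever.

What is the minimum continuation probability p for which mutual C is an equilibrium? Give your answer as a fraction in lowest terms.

1/7

Expected cooperation value is 23 + p·23 + p²·23 + … = 23/(1−p); deviation gives 25 + p·11/(1−p).
23 ≥ 25(1−p) + 11p ⇒ 14p ≥ 2 ⇒ p ≥ 2/14 = 1/7.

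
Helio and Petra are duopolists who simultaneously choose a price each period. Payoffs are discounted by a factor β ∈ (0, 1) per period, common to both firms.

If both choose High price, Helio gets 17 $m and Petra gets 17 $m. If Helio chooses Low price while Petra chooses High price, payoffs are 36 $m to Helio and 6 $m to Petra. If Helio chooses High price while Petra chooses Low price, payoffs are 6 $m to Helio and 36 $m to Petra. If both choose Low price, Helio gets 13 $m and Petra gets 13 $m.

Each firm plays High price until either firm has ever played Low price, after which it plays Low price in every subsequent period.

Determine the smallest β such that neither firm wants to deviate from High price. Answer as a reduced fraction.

19/23

Under grim trigger the critical discount factor is (T−C)/(T−P) with T = 36, C = 17, P = 13.
β* = (36−17)/(36−13) = 19/23.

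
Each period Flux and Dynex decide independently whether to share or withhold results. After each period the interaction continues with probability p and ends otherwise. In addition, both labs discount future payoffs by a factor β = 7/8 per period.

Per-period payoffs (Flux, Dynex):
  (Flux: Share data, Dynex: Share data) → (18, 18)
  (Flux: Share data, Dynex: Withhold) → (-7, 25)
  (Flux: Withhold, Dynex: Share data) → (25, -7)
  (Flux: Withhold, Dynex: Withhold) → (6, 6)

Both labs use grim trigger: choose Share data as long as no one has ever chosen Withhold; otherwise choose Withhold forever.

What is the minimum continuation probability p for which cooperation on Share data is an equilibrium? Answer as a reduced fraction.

8/19

With continuation probability p and discount β, the effective per-period discount factor is βp.
Grim-trigger IC: βp ≥ (25−18)/(25−6) = 7/19.
So p ≥ (7/19)/(7/8) = 8/19.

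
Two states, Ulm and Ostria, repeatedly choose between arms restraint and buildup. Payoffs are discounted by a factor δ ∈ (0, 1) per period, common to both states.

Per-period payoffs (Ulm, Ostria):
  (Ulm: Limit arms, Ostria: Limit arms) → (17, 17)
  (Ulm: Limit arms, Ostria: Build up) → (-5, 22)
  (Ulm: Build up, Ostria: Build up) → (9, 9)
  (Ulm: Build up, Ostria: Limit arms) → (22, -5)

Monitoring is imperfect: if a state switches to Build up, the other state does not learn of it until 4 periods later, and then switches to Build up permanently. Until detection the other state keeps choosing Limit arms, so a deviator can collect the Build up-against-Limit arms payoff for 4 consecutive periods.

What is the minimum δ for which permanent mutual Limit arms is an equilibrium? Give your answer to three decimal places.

0.788

Deviating for the 4 undetected periods gains 22−17 = 5 per period over cooperation, then loses 17−9 = 8 per period forever once punishment starts.
Gain: 5(1 + δ + … + δ^3); loss: 8·δ^4/(1−δ).
No profitable deviation ⇔ 5(1−δ^4) ≤ 8·δ^4, i.e. δ^4 ≥ 5/(5+8) = 5/13.
Hence δ ≥ (5/13)^(1/4) ≈ 0.788.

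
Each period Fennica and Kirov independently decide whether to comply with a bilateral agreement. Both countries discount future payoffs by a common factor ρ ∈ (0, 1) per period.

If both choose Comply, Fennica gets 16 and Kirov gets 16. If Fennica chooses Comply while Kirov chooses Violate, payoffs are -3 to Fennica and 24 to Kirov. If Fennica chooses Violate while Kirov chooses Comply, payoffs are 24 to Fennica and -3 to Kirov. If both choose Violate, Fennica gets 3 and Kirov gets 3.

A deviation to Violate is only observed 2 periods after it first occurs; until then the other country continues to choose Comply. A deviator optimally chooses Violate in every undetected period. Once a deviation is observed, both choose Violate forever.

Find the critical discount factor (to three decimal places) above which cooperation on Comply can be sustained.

0.617

A deviator earns 24 for 2 periods, then 3 forever; cooperating earns 16 forever. Multiplying the IC by (1−ρ):
16 ≥ 24(1−ρ^2) + 3ρ^2, so 21·ρ^2 ≥ 8 and ρ^2 ≥ 8/21.
ρ ≥ (8/21)^(1/2) ≈ 0.617.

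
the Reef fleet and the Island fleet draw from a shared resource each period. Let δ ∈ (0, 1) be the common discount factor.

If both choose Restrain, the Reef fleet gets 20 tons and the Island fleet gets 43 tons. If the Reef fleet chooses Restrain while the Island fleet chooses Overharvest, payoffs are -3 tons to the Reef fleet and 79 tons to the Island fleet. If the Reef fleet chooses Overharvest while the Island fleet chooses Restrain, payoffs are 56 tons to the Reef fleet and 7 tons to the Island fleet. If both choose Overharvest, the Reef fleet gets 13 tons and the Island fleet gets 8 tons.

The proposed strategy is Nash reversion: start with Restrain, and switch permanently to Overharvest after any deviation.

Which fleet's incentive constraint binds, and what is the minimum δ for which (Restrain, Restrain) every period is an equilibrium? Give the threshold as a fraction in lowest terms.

the Reef fleet: cooperation gives 20 each period; deviation gives 56 once then 13 forever.
  20/(1−δ) ≥ 56 + 13δ/(1−δ) ⇒ δ ≥ 36/43.
the Island fleet: cooperation gives 43 each period; deviation gives 79 once then 8 forever.
  δ ≥ 36/71.
Both must hold, so the binding constraint is the Reef fleet's: δ ≥ 36/43.

the Reef fleet; δ ≥ 36/43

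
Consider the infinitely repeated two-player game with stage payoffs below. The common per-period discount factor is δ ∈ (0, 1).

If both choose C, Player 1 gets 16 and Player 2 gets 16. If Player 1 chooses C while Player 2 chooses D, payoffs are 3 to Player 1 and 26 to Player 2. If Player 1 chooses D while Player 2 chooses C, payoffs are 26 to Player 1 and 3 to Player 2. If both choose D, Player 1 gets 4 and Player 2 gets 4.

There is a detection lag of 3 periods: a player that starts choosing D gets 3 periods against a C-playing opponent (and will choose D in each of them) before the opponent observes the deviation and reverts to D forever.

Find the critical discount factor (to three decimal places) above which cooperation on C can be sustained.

A deviator earns 26 for 3 periods, then 4 forever; cooperating earns 16 forever. Multiplying the IC by (1−δ):
16 ≥ 26(1−δ^3) + 4δ^3, so 22·δ^3 ≥ 10 and δ^3 ≥ 5/11.
δ ≥ (5/11)^(1/3) ≈ 0.769.

0.769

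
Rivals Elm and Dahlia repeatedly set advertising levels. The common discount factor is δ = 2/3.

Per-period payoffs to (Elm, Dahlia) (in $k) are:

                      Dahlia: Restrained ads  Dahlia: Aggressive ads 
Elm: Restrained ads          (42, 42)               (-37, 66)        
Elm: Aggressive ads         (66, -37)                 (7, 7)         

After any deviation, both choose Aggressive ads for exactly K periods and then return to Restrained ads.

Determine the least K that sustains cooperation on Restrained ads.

2

Need Σ_{k=1}^{K} δ^k ≥ (66−42)/(42−7) = 0.6857 at δ = 2/3.
At K = 1 the sum is 0.6667 < 0.6857; at K = 2 it is 1.1111 ≥ 0.6857.
So the minimum punishment length is K = 2.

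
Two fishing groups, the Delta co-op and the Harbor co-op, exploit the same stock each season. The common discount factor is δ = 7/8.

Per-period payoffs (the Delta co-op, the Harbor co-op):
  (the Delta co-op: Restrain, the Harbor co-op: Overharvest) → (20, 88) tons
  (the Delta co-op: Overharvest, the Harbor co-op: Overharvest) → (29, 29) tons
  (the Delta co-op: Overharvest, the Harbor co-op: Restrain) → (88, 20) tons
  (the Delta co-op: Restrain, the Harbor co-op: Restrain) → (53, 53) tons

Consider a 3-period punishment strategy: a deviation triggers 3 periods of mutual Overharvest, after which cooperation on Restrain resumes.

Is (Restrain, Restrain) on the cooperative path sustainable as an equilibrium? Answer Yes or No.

Yes

A one-shot deviation gives 88 now, then 29 for 3 periods, then back to 53.
Gain from deviating: (88−53) today; loss: (53−29) in each of the next 3 periods.
No-deviation condition: (53−29)(δ+…+δ^3) ≥ 88−53, i.e. δ+…+δ^3 ≥ 35/24.
At δ = 7/8: δ+…+δ^3 = 2.3105 ≥ 1.4583.
So cooperation is sustainable.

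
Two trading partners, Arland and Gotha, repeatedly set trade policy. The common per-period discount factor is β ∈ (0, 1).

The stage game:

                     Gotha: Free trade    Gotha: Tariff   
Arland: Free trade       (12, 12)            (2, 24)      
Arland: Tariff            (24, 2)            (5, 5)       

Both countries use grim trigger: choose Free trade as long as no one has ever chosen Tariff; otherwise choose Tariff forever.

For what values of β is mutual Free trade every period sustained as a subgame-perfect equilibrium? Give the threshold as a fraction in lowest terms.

12/19

12/(1−β) ≥ 24 + 5β/(1−β)
12 ≥ 24 − 19β
β ≥ 12/19.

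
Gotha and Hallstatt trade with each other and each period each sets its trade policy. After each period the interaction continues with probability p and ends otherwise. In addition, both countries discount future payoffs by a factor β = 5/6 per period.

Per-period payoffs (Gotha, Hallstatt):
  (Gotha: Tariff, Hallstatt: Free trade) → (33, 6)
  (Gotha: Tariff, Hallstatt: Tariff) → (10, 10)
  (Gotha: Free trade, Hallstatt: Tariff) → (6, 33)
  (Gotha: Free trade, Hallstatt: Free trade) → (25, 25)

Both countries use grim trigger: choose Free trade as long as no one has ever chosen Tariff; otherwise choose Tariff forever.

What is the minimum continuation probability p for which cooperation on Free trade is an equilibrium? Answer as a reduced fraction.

48/115

With continuation probability p and discount β, the effective per-period discount factor is βp.
Grim-trigger IC: βp ≥ (33−25)/(33−10) = 8/23.
So p ≥ (8/23)/(5/6) = 48/115.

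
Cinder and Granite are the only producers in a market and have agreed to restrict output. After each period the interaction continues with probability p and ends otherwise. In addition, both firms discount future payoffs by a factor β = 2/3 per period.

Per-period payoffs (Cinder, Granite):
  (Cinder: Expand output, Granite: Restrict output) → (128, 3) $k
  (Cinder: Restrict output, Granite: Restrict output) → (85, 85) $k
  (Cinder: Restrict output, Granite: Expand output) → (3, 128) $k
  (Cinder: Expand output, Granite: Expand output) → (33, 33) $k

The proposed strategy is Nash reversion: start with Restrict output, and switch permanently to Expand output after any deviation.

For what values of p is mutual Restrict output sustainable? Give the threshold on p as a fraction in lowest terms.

129/190

Expected continuation weight on next period's payoff is β·p = 2/3·p, which plays the role of the discount factor.
Cooperation requires 2/3·p ≥ (128−85)/(128−33) = 43/95, hence p ≥ 129/190.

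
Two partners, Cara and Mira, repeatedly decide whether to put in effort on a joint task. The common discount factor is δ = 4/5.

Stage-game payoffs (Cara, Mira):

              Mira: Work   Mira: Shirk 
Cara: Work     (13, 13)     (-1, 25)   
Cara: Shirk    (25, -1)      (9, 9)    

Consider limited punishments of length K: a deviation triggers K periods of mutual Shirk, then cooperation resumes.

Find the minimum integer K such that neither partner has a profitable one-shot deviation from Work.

No profitable deviation requires (13−9)(δ+…+δ^K) ≥ 25−13, i.e. δ+…+δ^K ≥ 3 ≈ 3.0000.
With δ = 4/5, the partial sums are K=1: 0.8000, K=2: 1.4400, …, K=5: 2.6893, K=6: 2.9514, K=7: 3.1611.
K = 7 is the first length at which the sum reaches 3.0000.

7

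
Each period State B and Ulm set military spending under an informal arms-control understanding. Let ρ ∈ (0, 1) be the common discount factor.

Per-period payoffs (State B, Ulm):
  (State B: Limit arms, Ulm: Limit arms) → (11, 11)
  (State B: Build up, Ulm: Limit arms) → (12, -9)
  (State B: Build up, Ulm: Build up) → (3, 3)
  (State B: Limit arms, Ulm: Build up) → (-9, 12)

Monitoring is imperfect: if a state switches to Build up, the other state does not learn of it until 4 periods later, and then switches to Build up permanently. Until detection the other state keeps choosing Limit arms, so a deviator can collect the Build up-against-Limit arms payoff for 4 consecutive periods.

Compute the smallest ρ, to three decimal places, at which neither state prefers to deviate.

A deviator earns 12 for 4 periods, then 3 forever; cooperating earns 11 forever. Multiplying the IC by (1−ρ):
11 ≥ 12(1−ρ^4) + 3ρ^4, so 9·ρ^4 ≥ 1 and ρ^4 ≥ 1/9.
ρ ≥ (1/9)^(1/4) ≈ 0.577.

0.577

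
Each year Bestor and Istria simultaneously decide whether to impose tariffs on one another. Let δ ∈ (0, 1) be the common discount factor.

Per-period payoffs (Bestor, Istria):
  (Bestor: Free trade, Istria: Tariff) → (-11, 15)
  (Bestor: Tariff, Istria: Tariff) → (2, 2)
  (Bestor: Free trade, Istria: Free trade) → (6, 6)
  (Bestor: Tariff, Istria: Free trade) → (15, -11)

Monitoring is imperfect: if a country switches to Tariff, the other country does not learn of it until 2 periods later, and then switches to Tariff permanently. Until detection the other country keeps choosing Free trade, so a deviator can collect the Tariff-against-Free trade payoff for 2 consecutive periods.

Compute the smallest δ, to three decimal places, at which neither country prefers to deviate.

0.832

The best deviation is to choose Tariff for all 2 undetected periods, earning 15 each, then 2 forever once detected.
Deviation value: 15(1−δ^2)/(1−δ) + 2δ^2/(1−δ); cooperation value: 6/(1−δ).
IC: 6 ≥ 15(1−δ^2) + 2δ^2 = 15 − 13δ^2.
So δ^2 ≥ 9/13, giving δ ≥ (9/13)^(1/2) ≈ 0.832.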